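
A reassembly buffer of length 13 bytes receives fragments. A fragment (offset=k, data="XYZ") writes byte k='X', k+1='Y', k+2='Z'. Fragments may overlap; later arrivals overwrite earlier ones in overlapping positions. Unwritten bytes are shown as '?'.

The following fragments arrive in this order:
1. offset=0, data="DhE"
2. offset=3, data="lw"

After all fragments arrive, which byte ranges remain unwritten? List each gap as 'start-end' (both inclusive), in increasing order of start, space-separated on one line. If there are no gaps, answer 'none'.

Answer: 5-12

Derivation:
Fragment 1: offset=0 len=3
Fragment 2: offset=3 len=2
Gaps: 5-12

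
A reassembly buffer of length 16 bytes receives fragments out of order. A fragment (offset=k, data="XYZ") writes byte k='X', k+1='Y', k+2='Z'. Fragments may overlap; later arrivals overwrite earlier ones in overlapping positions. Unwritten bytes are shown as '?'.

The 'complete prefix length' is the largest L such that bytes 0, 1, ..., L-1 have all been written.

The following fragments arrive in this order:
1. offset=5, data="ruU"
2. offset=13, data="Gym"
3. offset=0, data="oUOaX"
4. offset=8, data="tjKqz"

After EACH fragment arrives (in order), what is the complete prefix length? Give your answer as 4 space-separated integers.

Answer: 0 0 8 16

Derivation:
Fragment 1: offset=5 data="ruU" -> buffer=?????ruU???????? -> prefix_len=0
Fragment 2: offset=13 data="Gym" -> buffer=?????ruU?????Gym -> prefix_len=0
Fragment 3: offset=0 data="oUOaX" -> buffer=oUOaXruU?????Gym -> prefix_len=8
Fragment 4: offset=8 data="tjKqz" -> buffer=oUOaXruUtjKqzGym -> prefix_len=16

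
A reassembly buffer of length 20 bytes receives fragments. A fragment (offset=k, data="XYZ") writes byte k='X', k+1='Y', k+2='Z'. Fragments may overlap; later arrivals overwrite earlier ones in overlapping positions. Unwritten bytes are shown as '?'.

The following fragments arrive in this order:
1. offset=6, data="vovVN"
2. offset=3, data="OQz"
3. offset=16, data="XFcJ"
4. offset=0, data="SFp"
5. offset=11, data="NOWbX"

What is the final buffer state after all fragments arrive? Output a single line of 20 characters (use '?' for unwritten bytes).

Fragment 1: offset=6 data="vovVN" -> buffer=??????vovVN?????????
Fragment 2: offset=3 data="OQz" -> buffer=???OQzvovVN?????????
Fragment 3: offset=16 data="XFcJ" -> buffer=???OQzvovVN?????XFcJ
Fragment 4: offset=0 data="SFp" -> buffer=SFpOQzvovVN?????XFcJ
Fragment 5: offset=11 data="NOWbX" -> buffer=SFpOQzvovVNNOWbXXFcJ

Answer: SFpOQzvovVNNOWbXXFcJ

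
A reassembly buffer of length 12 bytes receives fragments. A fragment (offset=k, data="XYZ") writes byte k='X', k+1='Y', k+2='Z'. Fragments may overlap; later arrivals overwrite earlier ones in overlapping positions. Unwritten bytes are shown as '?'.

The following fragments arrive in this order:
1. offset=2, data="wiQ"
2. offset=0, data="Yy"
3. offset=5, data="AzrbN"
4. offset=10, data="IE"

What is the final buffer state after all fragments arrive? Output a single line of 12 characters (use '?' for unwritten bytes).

Answer: YywiQAzrbNIE

Derivation:
Fragment 1: offset=2 data="wiQ" -> buffer=??wiQ???????
Fragment 2: offset=0 data="Yy" -> buffer=YywiQ???????
Fragment 3: offset=5 data="AzrbN" -> buffer=YywiQAzrbN??
Fragment 4: offset=10 data="IE" -> buffer=YywiQAzrbNIE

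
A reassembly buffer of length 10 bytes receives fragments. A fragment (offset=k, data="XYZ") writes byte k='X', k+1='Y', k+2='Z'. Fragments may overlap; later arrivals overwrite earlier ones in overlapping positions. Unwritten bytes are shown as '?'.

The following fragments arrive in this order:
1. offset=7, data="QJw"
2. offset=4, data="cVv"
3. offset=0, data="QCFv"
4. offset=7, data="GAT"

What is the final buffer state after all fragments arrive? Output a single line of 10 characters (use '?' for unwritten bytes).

Answer: QCFvcVvGAT

Derivation:
Fragment 1: offset=7 data="QJw" -> buffer=???????QJw
Fragment 2: offset=4 data="cVv" -> buffer=????cVvQJw
Fragment 3: offset=0 data="QCFv" -> buffer=QCFvcVvQJw
Fragment 4: offset=7 data="GAT" -> buffer=QCFvcVvGAT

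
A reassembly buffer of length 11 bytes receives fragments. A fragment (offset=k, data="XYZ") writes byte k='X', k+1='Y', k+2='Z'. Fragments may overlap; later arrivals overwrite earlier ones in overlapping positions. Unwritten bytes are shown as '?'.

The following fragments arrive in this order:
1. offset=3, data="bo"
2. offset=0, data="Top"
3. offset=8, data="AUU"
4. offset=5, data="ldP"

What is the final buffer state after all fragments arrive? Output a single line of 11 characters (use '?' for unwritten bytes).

Answer: TopboldPAUU

Derivation:
Fragment 1: offset=3 data="bo" -> buffer=???bo??????
Fragment 2: offset=0 data="Top" -> buffer=Topbo??????
Fragment 3: offset=8 data="AUU" -> buffer=Topbo???AUU
Fragment 4: offset=5 data="ldP" -> buffer=TopboldPAUU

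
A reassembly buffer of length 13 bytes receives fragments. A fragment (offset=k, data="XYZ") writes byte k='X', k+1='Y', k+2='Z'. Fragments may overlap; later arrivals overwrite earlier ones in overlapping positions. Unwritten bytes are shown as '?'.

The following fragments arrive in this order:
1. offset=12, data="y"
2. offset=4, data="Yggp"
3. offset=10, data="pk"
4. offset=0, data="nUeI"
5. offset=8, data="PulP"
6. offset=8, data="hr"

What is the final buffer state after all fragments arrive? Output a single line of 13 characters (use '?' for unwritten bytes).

Answer: nUeIYggphrlPy

Derivation:
Fragment 1: offset=12 data="y" -> buffer=????????????y
Fragment 2: offset=4 data="Yggp" -> buffer=????Yggp????y
Fragment 3: offset=10 data="pk" -> buffer=????Yggp??pky
Fragment 4: offset=0 data="nUeI" -> buffer=nUeIYggp??pky
Fragment 5: offset=8 data="PulP" -> buffer=nUeIYggpPulPy
Fragment 6: offset=8 data="hr" -> buffer=nUeIYggphrlPy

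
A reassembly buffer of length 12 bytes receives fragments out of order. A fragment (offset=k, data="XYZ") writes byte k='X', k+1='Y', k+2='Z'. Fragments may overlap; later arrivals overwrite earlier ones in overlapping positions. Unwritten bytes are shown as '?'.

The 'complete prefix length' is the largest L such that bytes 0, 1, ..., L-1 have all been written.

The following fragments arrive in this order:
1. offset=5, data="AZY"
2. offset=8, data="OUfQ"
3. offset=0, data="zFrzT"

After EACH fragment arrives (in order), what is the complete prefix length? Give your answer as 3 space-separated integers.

Answer: 0 0 12

Derivation:
Fragment 1: offset=5 data="AZY" -> buffer=?????AZY???? -> prefix_len=0
Fragment 2: offset=8 data="OUfQ" -> buffer=?????AZYOUfQ -> prefix_len=0
Fragment 3: offset=0 data="zFrzT" -> buffer=zFrzTAZYOUfQ -> prefix_len=12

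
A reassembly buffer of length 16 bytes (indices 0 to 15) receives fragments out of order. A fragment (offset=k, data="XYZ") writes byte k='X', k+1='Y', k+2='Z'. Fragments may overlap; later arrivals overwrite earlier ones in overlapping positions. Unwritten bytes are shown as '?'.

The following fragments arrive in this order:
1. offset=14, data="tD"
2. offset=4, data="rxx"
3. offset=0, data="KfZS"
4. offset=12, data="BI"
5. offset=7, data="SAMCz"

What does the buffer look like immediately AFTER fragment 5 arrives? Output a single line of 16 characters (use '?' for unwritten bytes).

Fragment 1: offset=14 data="tD" -> buffer=??????????????tD
Fragment 2: offset=4 data="rxx" -> buffer=????rxx???????tD
Fragment 3: offset=0 data="KfZS" -> buffer=KfZSrxx???????tD
Fragment 4: offset=12 data="BI" -> buffer=KfZSrxx?????BItD
Fragment 5: offset=7 data="SAMCz" -> buffer=KfZSrxxSAMCzBItD

Answer: KfZSrxxSAMCzBItD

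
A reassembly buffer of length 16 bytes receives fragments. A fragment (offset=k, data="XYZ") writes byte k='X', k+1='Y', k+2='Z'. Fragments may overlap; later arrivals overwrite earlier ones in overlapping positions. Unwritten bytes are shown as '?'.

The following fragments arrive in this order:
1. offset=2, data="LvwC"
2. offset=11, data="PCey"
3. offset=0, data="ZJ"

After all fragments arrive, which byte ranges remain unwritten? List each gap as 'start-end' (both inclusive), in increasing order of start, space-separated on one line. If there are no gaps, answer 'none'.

Answer: 6-10 15-15

Derivation:
Fragment 1: offset=2 len=4
Fragment 2: offset=11 len=4
Fragment 3: offset=0 len=2
Gaps: 6-10 15-15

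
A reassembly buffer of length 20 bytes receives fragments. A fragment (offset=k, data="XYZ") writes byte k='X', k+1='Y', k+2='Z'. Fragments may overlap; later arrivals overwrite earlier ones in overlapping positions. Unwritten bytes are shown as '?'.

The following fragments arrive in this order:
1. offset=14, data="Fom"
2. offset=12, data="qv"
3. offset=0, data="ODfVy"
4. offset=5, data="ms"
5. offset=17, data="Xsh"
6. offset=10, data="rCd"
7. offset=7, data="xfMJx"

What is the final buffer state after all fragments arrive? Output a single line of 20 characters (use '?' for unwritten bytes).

Fragment 1: offset=14 data="Fom" -> buffer=??????????????Fom???
Fragment 2: offset=12 data="qv" -> buffer=????????????qvFom???
Fragment 3: offset=0 data="ODfVy" -> buffer=ODfVy???????qvFom???
Fragment 4: offset=5 data="ms" -> buffer=ODfVyms?????qvFom???
Fragment 5: offset=17 data="Xsh" -> buffer=ODfVyms?????qvFomXsh
Fragment 6: offset=10 data="rCd" -> buffer=ODfVyms???rCdvFomXsh
Fragment 7: offset=7 data="xfMJx" -> buffer=ODfVymsxfMJxdvFomXsh

Answer: ODfVymsxfMJxdvFomXsh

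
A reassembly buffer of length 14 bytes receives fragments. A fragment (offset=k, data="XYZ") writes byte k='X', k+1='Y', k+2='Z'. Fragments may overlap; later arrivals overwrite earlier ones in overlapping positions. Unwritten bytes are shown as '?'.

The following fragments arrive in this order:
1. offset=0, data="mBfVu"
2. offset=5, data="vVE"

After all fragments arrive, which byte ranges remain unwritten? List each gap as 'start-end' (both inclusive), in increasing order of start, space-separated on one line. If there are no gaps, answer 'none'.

Answer: 8-13

Derivation:
Fragment 1: offset=0 len=5
Fragment 2: offset=5 len=3
Gaps: 8-13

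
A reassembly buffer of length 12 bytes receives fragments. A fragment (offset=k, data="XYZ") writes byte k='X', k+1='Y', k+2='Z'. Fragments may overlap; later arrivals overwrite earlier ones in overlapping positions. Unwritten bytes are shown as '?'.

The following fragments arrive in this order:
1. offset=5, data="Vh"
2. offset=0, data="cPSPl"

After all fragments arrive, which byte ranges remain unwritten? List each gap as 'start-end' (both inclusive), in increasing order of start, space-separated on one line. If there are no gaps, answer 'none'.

Answer: 7-11

Derivation:
Fragment 1: offset=5 len=2
Fragment 2: offset=0 len=5
Gaps: 7-11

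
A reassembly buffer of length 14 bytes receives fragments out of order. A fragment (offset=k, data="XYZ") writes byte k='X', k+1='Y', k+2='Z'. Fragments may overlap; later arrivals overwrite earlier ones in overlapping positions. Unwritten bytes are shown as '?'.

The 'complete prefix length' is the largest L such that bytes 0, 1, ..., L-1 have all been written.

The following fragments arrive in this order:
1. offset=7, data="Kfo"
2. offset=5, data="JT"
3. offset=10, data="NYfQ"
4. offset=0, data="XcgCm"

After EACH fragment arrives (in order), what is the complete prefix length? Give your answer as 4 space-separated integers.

Fragment 1: offset=7 data="Kfo" -> buffer=???????Kfo???? -> prefix_len=0
Fragment 2: offset=5 data="JT" -> buffer=?????JTKfo???? -> prefix_len=0
Fragment 3: offset=10 data="NYfQ" -> buffer=?????JTKfoNYfQ -> prefix_len=0
Fragment 4: offset=0 data="XcgCm" -> buffer=XcgCmJTKfoNYfQ -> prefix_len=14

Answer: 0 0 0 14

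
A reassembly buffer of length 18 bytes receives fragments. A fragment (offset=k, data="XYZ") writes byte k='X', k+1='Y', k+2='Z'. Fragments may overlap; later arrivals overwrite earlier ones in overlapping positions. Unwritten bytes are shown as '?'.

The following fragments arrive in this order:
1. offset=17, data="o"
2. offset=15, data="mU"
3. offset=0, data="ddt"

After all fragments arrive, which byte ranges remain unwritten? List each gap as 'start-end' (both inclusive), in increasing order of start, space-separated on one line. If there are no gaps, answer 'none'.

Fragment 1: offset=17 len=1
Fragment 2: offset=15 len=2
Fragment 3: offset=0 len=3
Gaps: 3-14

Answer: 3-14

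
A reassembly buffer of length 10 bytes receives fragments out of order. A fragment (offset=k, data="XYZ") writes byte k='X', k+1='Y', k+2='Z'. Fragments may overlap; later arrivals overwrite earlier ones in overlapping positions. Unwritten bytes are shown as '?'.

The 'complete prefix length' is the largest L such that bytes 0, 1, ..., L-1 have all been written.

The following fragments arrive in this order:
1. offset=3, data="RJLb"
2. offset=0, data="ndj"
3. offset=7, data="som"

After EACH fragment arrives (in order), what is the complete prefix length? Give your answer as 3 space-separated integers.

Fragment 1: offset=3 data="RJLb" -> buffer=???RJLb??? -> prefix_len=0
Fragment 2: offset=0 data="ndj" -> buffer=ndjRJLb??? -> prefix_len=7
Fragment 3: offset=7 data="som" -> buffer=ndjRJLbsom -> prefix_len=10

Answer: 0 7 10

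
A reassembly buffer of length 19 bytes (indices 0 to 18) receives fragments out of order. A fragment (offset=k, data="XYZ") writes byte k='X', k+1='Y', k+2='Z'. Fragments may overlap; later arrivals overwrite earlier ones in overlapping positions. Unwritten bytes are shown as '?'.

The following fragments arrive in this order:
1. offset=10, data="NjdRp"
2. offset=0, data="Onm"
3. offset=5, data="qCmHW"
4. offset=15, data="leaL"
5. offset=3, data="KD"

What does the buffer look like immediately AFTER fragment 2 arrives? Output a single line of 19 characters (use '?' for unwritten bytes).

Fragment 1: offset=10 data="NjdRp" -> buffer=??????????NjdRp????
Fragment 2: offset=0 data="Onm" -> buffer=Onm???????NjdRp????

Answer: Onm???????NjdRp????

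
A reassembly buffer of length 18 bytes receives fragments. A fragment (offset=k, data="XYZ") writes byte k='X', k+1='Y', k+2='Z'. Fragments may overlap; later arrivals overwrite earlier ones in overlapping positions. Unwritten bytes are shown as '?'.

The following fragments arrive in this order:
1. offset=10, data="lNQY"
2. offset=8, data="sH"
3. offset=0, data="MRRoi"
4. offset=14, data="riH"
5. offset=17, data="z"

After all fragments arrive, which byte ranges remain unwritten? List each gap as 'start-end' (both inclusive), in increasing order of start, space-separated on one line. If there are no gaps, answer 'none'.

Answer: 5-7

Derivation:
Fragment 1: offset=10 len=4
Fragment 2: offset=8 len=2
Fragment 3: offset=0 len=5
Fragment 4: offset=14 len=3
Fragment 5: offset=17 len=1
Gaps: 5-7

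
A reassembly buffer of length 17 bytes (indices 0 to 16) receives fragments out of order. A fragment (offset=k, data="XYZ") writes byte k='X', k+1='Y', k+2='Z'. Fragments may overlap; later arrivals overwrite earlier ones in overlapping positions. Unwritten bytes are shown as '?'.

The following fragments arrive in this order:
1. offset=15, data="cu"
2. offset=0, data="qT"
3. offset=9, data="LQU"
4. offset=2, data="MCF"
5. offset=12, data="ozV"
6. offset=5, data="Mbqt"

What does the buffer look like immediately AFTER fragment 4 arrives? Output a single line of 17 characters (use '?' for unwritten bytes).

Fragment 1: offset=15 data="cu" -> buffer=???????????????cu
Fragment 2: offset=0 data="qT" -> buffer=qT?????????????cu
Fragment 3: offset=9 data="LQU" -> buffer=qT???????LQU???cu
Fragment 4: offset=2 data="MCF" -> buffer=qTMCF????LQU???cu

Answer: qTMCF????LQU???cu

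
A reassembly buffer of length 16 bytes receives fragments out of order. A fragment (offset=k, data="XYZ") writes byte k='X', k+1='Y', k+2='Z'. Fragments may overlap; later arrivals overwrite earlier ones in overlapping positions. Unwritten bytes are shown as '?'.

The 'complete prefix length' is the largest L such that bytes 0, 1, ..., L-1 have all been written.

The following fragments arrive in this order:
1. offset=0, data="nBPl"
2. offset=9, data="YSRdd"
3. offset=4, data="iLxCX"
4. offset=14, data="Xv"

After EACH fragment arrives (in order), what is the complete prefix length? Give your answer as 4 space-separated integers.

Answer: 4 4 14 16

Derivation:
Fragment 1: offset=0 data="nBPl" -> buffer=nBPl???????????? -> prefix_len=4
Fragment 2: offset=9 data="YSRdd" -> buffer=nBPl?????YSRdd?? -> prefix_len=4
Fragment 3: offset=4 data="iLxCX" -> buffer=nBPliLxCXYSRdd?? -> prefix_len=14
Fragment 4: offset=14 data="Xv" -> buffer=nBPliLxCXYSRddXv -> prefix_len=16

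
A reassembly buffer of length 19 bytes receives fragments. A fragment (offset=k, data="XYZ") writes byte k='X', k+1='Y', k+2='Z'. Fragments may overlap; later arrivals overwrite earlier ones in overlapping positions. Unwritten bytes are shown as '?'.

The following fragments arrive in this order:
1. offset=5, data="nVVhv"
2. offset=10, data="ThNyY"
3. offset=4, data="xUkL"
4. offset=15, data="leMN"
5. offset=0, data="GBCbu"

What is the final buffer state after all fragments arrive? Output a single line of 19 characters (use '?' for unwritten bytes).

Fragment 1: offset=5 data="nVVhv" -> buffer=?????nVVhv?????????
Fragment 2: offset=10 data="ThNyY" -> buffer=?????nVVhvThNyY????
Fragment 3: offset=4 data="xUkL" -> buffer=????xUkLhvThNyY????
Fragment 4: offset=15 data="leMN" -> buffer=????xUkLhvThNyYleMN
Fragment 5: offset=0 data="GBCbu" -> buffer=GBCbuUkLhvThNyYleMN

Answer: GBCbuUkLhvThNyYleMN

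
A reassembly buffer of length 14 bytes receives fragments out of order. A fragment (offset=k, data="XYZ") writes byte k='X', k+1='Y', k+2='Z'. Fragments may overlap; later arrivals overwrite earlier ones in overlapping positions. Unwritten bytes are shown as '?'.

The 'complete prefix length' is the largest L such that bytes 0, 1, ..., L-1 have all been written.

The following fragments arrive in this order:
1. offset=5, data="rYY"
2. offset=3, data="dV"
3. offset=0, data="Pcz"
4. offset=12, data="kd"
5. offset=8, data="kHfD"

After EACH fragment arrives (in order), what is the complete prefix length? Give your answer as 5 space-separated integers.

Answer: 0 0 8 8 14

Derivation:
Fragment 1: offset=5 data="rYY" -> buffer=?????rYY?????? -> prefix_len=0
Fragment 2: offset=3 data="dV" -> buffer=???dVrYY?????? -> prefix_len=0
Fragment 3: offset=0 data="Pcz" -> buffer=PczdVrYY?????? -> prefix_len=8
Fragment 4: offset=12 data="kd" -> buffer=PczdVrYY????kd -> prefix_len=8
Fragment 5: offset=8 data="kHfD" -> buffer=PczdVrYYkHfDkd -> prefix_len=14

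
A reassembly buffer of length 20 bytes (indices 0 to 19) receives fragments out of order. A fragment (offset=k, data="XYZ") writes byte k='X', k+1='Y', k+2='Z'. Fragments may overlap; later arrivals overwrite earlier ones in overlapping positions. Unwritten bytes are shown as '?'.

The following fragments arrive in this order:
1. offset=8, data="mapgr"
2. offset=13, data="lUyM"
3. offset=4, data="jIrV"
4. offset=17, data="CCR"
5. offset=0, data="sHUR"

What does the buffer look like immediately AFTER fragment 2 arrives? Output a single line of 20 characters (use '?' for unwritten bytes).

Answer: ????????mapgrlUyM???

Derivation:
Fragment 1: offset=8 data="mapgr" -> buffer=????????mapgr???????
Fragment 2: offset=13 data="lUyM" -> buffer=????????mapgrlUyM???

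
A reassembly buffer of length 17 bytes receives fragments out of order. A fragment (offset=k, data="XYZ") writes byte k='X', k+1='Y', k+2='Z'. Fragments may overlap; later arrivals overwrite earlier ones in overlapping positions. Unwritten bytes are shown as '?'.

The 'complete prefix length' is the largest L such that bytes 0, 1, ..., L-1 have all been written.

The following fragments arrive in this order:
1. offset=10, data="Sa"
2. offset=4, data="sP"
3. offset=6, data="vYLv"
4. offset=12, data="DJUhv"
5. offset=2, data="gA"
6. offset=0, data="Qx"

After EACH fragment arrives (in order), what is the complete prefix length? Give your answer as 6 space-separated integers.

Answer: 0 0 0 0 0 17

Derivation:
Fragment 1: offset=10 data="Sa" -> buffer=??????????Sa????? -> prefix_len=0
Fragment 2: offset=4 data="sP" -> buffer=????sP????Sa????? -> prefix_len=0
Fragment 3: offset=6 data="vYLv" -> buffer=????sPvYLvSa????? -> prefix_len=0
Fragment 4: offset=12 data="DJUhv" -> buffer=????sPvYLvSaDJUhv -> prefix_len=0
Fragment 5: offset=2 data="gA" -> buffer=??gAsPvYLvSaDJUhv -> prefix_len=0
Fragment 6: offset=0 data="Qx" -> buffer=QxgAsPvYLvSaDJUhv -> prefix_len=17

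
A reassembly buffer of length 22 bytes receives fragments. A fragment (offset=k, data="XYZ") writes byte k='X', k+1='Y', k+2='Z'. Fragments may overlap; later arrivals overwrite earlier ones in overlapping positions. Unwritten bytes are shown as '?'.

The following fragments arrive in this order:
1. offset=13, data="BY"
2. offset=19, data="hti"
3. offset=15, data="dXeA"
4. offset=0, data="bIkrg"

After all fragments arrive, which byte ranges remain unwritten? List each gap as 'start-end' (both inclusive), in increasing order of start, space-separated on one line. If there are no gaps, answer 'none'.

Answer: 5-12

Derivation:
Fragment 1: offset=13 len=2
Fragment 2: offset=19 len=3
Fragment 3: offset=15 len=4
Fragment 4: offset=0 len=5
Gaps: 5-12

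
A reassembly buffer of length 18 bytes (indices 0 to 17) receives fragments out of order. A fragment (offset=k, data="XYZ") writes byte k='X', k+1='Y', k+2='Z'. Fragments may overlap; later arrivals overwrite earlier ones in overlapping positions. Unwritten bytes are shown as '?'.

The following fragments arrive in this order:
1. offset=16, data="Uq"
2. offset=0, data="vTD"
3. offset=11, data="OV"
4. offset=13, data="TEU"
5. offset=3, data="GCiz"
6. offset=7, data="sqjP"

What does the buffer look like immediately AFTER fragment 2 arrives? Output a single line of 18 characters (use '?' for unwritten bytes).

Answer: vTD?????????????Uq

Derivation:
Fragment 1: offset=16 data="Uq" -> buffer=????????????????Uq
Fragment 2: offset=0 data="vTD" -> buffer=vTD?????????????Uq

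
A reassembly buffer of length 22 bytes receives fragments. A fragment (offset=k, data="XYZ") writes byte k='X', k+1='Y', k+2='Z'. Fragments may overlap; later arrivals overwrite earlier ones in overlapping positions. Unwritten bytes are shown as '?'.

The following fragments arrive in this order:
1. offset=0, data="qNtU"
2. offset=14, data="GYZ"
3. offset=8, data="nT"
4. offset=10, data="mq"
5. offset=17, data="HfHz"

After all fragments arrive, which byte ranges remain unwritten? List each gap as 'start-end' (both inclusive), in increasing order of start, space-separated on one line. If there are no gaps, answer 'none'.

Fragment 1: offset=0 len=4
Fragment 2: offset=14 len=3
Fragment 3: offset=8 len=2
Fragment 4: offset=10 len=2
Fragment 5: offset=17 len=4
Gaps: 4-7 12-13 21-21

Answer: 4-7 12-13 21-21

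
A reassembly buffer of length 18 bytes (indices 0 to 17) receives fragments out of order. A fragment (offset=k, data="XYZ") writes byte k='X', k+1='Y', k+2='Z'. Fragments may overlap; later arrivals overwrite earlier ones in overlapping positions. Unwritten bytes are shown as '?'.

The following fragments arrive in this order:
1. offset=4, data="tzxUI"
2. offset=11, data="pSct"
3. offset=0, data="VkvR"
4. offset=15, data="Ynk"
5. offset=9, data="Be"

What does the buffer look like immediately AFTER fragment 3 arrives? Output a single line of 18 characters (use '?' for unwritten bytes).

Answer: VkvRtzxUI??pSct???

Derivation:
Fragment 1: offset=4 data="tzxUI" -> buffer=????tzxUI?????????
Fragment 2: offset=11 data="pSct" -> buffer=????tzxUI??pSct???
Fragment 3: offset=0 data="VkvR" -> buffer=VkvRtzxUI??pSct???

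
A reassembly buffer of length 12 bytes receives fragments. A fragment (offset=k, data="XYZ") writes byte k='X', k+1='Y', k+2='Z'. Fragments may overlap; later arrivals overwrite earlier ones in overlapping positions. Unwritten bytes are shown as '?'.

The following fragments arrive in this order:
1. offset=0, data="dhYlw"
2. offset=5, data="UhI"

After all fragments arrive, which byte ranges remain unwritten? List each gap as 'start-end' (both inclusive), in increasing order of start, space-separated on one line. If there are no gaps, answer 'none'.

Fragment 1: offset=0 len=5
Fragment 2: offset=5 len=3
Gaps: 8-11

Answer: 8-11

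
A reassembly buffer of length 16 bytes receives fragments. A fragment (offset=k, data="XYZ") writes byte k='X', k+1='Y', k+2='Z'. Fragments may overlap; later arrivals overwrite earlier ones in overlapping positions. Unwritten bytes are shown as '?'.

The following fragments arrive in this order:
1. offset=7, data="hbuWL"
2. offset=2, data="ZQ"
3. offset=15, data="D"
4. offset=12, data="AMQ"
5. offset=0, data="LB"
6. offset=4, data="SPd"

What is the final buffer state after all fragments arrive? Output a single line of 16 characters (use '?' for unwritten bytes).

Answer: LBZQSPdhbuWLAMQD

Derivation:
Fragment 1: offset=7 data="hbuWL" -> buffer=???????hbuWL????
Fragment 2: offset=2 data="ZQ" -> buffer=??ZQ???hbuWL????
Fragment 3: offset=15 data="D" -> buffer=??ZQ???hbuWL???D
Fragment 4: offset=12 data="AMQ" -> buffer=??ZQ???hbuWLAMQD
Fragment 5: offset=0 data="LB" -> buffer=LBZQ???hbuWLAMQD
Fragment 6: offset=4 data="SPd" -> buffer=LBZQSPdhbuWLAMQD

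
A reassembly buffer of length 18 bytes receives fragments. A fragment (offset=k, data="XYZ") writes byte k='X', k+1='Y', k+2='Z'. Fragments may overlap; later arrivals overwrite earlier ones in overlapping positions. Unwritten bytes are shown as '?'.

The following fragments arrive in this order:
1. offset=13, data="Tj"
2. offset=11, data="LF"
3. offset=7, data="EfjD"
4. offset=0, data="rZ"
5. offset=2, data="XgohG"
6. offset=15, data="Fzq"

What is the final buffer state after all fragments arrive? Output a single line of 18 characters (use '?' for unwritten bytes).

Fragment 1: offset=13 data="Tj" -> buffer=?????????????Tj???
Fragment 2: offset=11 data="LF" -> buffer=???????????LFTj???
Fragment 3: offset=7 data="EfjD" -> buffer=???????EfjDLFTj???
Fragment 4: offset=0 data="rZ" -> buffer=rZ?????EfjDLFTj???
Fragment 5: offset=2 data="XgohG" -> buffer=rZXgohGEfjDLFTj???
Fragment 6: offset=15 data="Fzq" -> buffer=rZXgohGEfjDLFTjFzq

Answer: rZXgohGEfjDLFTjFzq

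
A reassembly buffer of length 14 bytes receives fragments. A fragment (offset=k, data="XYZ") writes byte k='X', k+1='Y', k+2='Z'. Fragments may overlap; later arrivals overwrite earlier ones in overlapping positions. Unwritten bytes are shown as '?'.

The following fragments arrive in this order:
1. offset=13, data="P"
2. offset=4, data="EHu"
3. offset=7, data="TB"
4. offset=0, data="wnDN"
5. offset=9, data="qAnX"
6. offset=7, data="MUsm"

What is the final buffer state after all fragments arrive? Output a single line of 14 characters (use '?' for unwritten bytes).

Fragment 1: offset=13 data="P" -> buffer=?????????????P
Fragment 2: offset=4 data="EHu" -> buffer=????EHu??????P
Fragment 3: offset=7 data="TB" -> buffer=????EHuTB????P
Fragment 4: offset=0 data="wnDN" -> buffer=wnDNEHuTB????P
Fragment 5: offset=9 data="qAnX" -> buffer=wnDNEHuTBqAnXP
Fragment 6: offset=7 data="MUsm" -> buffer=wnDNEHuMUsmnXP

Answer: wnDNEHuMUsmnXP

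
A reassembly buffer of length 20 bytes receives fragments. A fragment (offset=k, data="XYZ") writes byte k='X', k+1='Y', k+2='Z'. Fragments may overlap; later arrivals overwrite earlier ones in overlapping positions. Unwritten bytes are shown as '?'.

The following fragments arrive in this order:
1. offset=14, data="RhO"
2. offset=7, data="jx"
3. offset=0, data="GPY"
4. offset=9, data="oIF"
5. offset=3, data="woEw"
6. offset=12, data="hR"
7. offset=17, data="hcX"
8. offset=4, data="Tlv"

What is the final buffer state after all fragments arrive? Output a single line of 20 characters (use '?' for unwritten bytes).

Answer: GPYwTlvjxoIFhRRhOhcX

Derivation:
Fragment 1: offset=14 data="RhO" -> buffer=??????????????RhO???
Fragment 2: offset=7 data="jx" -> buffer=???????jx?????RhO???
Fragment 3: offset=0 data="GPY" -> buffer=GPY????jx?????RhO???
Fragment 4: offset=9 data="oIF" -> buffer=GPY????jxoIF??RhO???
Fragment 5: offset=3 data="woEw" -> buffer=GPYwoEwjxoIF??RhO???
Fragment 6: offset=12 data="hR" -> buffer=GPYwoEwjxoIFhRRhO???
Fragment 7: offset=17 data="hcX" -> buffer=GPYwoEwjxoIFhRRhOhcX
Fragment 8: offset=4 data="Tlv" -> buffer=GPYwTlvjxoIFhRRhOhcX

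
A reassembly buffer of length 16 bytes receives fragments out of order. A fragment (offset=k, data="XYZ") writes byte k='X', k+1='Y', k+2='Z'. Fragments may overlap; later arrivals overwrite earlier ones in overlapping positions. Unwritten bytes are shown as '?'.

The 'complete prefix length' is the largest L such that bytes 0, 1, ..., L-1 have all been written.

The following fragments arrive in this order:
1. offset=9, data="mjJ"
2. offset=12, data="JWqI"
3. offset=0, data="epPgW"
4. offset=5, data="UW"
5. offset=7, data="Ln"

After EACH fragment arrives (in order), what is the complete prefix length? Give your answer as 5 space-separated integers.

Fragment 1: offset=9 data="mjJ" -> buffer=?????????mjJ???? -> prefix_len=0
Fragment 2: offset=12 data="JWqI" -> buffer=?????????mjJJWqI -> prefix_len=0
Fragment 3: offset=0 data="epPgW" -> buffer=epPgW????mjJJWqI -> prefix_len=5
Fragment 4: offset=5 data="UW" -> buffer=epPgWUW??mjJJWqI -> prefix_len=7
Fragment 5: offset=7 data="Ln" -> buffer=epPgWUWLnmjJJWqI -> prefix_len=16

Answer: 0 0 5 7 16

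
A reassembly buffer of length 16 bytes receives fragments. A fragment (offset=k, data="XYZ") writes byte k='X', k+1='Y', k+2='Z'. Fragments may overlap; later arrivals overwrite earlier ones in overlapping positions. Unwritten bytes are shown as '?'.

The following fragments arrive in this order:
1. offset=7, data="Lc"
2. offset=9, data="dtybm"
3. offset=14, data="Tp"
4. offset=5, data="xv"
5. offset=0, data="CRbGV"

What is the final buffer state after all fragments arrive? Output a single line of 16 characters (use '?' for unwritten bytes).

Answer: CRbGVxvLcdtybmTp

Derivation:
Fragment 1: offset=7 data="Lc" -> buffer=???????Lc???????
Fragment 2: offset=9 data="dtybm" -> buffer=???????Lcdtybm??
Fragment 3: offset=14 data="Tp" -> buffer=???????LcdtybmTp
Fragment 4: offset=5 data="xv" -> buffer=?????xvLcdtybmTp
Fragment 5: offset=0 data="CRbGV" -> buffer=CRbGVxvLcdtybmTp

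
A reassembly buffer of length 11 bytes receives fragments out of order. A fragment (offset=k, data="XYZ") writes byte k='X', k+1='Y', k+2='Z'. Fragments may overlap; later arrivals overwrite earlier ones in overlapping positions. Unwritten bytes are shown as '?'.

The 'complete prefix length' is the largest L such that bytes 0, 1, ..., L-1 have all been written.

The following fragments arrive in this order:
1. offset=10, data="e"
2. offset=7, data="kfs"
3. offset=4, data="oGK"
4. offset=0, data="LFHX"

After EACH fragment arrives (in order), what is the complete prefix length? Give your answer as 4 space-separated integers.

Answer: 0 0 0 11

Derivation:
Fragment 1: offset=10 data="e" -> buffer=??????????e -> prefix_len=0
Fragment 2: offset=7 data="kfs" -> buffer=???????kfse -> prefix_len=0
Fragment 3: offset=4 data="oGK" -> buffer=????oGKkfse -> prefix_len=0
Fragment 4: offset=0 data="LFHX" -> buffer=LFHXoGKkfse -> prefix_len=11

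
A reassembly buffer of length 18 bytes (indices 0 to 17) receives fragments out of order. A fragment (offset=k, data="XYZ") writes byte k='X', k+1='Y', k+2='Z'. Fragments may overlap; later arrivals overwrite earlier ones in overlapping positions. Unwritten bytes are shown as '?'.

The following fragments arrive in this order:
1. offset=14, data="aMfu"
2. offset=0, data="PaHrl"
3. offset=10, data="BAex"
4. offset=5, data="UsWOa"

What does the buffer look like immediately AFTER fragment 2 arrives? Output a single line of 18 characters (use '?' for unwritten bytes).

Answer: PaHrl?????????aMfu

Derivation:
Fragment 1: offset=14 data="aMfu" -> buffer=??????????????aMfu
Fragment 2: offset=0 data="PaHrl" -> buffer=PaHrl?????????aMfu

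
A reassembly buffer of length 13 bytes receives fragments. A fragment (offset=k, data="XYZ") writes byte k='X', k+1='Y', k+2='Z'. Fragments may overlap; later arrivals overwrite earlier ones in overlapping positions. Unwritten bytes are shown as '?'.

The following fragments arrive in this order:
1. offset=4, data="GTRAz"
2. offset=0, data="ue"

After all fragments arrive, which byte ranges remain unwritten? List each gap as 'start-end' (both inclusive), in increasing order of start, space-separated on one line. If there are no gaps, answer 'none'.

Fragment 1: offset=4 len=5
Fragment 2: offset=0 len=2
Gaps: 2-3 9-12

Answer: 2-3 9-12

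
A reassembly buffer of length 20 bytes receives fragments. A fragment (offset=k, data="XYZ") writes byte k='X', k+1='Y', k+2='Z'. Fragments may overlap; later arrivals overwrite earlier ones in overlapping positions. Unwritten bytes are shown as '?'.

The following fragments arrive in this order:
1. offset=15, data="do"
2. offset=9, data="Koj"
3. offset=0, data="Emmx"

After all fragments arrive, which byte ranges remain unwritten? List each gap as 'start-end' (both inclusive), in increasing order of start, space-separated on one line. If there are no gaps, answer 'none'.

Answer: 4-8 12-14 17-19

Derivation:
Fragment 1: offset=15 len=2
Fragment 2: offset=9 len=3
Fragment 3: offset=0 len=4
Gaps: 4-8 12-14 17-19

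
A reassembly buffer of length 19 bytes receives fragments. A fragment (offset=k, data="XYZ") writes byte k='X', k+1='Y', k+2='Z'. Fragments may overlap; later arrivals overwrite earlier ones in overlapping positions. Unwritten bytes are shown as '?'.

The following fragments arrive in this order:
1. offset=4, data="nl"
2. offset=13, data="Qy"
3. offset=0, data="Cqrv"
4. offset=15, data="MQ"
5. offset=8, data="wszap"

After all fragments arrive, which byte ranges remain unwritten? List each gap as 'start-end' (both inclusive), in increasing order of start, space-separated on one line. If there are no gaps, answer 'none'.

Fragment 1: offset=4 len=2
Fragment 2: offset=13 len=2
Fragment 3: offset=0 len=4
Fragment 4: offset=15 len=2
Fragment 5: offset=8 len=5
Gaps: 6-7 17-18

Answer: 6-7 17-18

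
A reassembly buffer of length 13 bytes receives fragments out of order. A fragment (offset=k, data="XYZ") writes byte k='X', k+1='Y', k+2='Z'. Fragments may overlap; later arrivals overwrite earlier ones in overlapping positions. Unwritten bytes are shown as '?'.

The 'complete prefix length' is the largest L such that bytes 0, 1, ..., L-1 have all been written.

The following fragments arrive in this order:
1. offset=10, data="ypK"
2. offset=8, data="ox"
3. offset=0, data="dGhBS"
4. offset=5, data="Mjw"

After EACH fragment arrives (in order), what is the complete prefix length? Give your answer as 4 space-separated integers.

Fragment 1: offset=10 data="ypK" -> buffer=??????????ypK -> prefix_len=0
Fragment 2: offset=8 data="ox" -> buffer=????????oxypK -> prefix_len=0
Fragment 3: offset=0 data="dGhBS" -> buffer=dGhBS???oxypK -> prefix_len=5
Fragment 4: offset=5 data="Mjw" -> buffer=dGhBSMjwoxypK -> prefix_len=13

Answer: 0 0 5 13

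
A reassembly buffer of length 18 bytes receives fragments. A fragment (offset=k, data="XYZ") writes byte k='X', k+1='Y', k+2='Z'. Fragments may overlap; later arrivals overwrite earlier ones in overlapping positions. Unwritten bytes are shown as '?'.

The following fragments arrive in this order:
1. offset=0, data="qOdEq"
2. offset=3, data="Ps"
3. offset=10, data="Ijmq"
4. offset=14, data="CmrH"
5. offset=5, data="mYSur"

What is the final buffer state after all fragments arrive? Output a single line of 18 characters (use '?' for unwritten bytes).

Fragment 1: offset=0 data="qOdEq" -> buffer=qOdEq?????????????
Fragment 2: offset=3 data="Ps" -> buffer=qOdPs?????????????
Fragment 3: offset=10 data="Ijmq" -> buffer=qOdPs?????Ijmq????
Fragment 4: offset=14 data="CmrH" -> buffer=qOdPs?????IjmqCmrH
Fragment 5: offset=5 data="mYSur" -> buffer=qOdPsmYSurIjmqCmrH

Answer: qOdPsmYSurIjmqCmrH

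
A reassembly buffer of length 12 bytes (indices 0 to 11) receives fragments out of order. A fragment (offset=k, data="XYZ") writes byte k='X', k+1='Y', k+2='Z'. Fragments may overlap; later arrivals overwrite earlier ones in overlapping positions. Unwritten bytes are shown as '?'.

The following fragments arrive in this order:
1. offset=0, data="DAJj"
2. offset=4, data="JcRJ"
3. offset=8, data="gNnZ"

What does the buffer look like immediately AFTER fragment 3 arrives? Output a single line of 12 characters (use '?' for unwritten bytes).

Answer: DAJjJcRJgNnZ

Derivation:
Fragment 1: offset=0 data="DAJj" -> buffer=DAJj????????
Fragment 2: offset=4 data="JcRJ" -> buffer=DAJjJcRJ????
Fragment 3: offset=8 data="gNnZ" -> buffer=DAJjJcRJgNnZ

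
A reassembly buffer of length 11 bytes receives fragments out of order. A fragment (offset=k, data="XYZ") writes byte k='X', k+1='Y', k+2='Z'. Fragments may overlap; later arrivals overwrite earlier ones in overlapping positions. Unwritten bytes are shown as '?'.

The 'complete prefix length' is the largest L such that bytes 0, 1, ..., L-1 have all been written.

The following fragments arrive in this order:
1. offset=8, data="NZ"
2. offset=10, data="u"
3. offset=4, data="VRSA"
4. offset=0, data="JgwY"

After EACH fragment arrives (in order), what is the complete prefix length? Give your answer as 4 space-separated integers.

Fragment 1: offset=8 data="NZ" -> buffer=????????NZ? -> prefix_len=0
Fragment 2: offset=10 data="u" -> buffer=????????NZu -> prefix_len=0
Fragment 3: offset=4 data="VRSA" -> buffer=????VRSANZu -> prefix_len=0
Fragment 4: offset=0 data="JgwY" -> buffer=JgwYVRSANZu -> prefix_len=11

Answer: 0 0 0 11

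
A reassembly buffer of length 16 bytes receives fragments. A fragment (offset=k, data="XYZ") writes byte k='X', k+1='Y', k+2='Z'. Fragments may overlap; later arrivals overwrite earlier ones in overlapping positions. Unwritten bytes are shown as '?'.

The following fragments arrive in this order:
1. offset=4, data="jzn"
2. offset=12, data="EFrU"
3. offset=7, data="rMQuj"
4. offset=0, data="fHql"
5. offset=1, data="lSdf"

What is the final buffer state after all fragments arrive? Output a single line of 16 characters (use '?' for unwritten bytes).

Fragment 1: offset=4 data="jzn" -> buffer=????jzn?????????
Fragment 2: offset=12 data="EFrU" -> buffer=????jzn?????EFrU
Fragment 3: offset=7 data="rMQuj" -> buffer=????jznrMQujEFrU
Fragment 4: offset=0 data="fHql" -> buffer=fHqljznrMQujEFrU
Fragment 5: offset=1 data="lSdf" -> buffer=flSdfznrMQujEFrU

Answer: flSdfznrMQujEFrU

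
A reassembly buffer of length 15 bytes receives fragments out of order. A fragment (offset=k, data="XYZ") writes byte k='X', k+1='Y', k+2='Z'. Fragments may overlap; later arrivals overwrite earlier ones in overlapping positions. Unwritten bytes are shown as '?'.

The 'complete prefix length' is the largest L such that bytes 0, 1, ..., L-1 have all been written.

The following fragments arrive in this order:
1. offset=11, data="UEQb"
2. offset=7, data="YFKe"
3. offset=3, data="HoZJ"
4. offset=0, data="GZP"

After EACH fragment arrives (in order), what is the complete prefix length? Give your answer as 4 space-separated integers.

Answer: 0 0 0 15

Derivation:
Fragment 1: offset=11 data="UEQb" -> buffer=???????????UEQb -> prefix_len=0
Fragment 2: offset=7 data="YFKe" -> buffer=???????YFKeUEQb -> prefix_len=0
Fragment 3: offset=3 data="HoZJ" -> buffer=???HoZJYFKeUEQb -> prefix_len=0
Fragment 4: offset=0 data="GZP" -> buffer=GZPHoZJYFKeUEQb -> prefix_len=15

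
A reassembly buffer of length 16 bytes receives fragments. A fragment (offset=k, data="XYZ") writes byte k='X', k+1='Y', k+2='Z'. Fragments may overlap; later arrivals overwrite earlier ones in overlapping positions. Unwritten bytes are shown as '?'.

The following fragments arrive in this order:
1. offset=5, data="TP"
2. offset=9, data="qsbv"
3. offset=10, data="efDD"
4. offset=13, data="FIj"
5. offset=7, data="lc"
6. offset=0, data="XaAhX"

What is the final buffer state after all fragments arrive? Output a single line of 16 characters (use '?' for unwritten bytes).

Answer: XaAhXTPlcqefDFIj

Derivation:
Fragment 1: offset=5 data="TP" -> buffer=?????TP?????????
Fragment 2: offset=9 data="qsbv" -> buffer=?????TP??qsbv???
Fragment 3: offset=10 data="efDD" -> buffer=?????TP??qefDD??
Fragment 4: offset=13 data="FIj" -> buffer=?????TP??qefDFIj
Fragment 5: offset=7 data="lc" -> buffer=?????TPlcqefDFIj
Fragment 6: offset=0 data="XaAhX" -> buffer=XaAhXTPlcqefDFIj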